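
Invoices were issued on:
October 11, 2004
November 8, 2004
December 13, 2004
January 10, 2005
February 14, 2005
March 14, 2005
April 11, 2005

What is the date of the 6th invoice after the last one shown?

These are Mondays at 28- or 35-day spacing (28, 35, 28, 35, 28, 28).
The pattern: 2nd Monday of the month.
May 2005 — 2nd Monday is May 9, 2005.
June 2005 — 2nd Monday is June 13, 2005.
2nd Monday of July 2005: July 11, 2005.
August 2005 — 2nd Monday is August 8, 2005.
September 2005 — 2nd Monday is September 12, 2005.
2nd Monday of October 2005: October 10, 2005.

October 10, 2005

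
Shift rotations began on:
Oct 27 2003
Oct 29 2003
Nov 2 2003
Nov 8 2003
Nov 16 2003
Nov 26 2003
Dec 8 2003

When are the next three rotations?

Gaps: 2, 4, 6, 8, 10, 12 days — each gap is 2 larger than the previous one.
Next gap: 14 days. Dec 8 2003 + 14 days = Dec 22 2003.
Next gap: 16 days. Dec 22 2003 + 16 days = Jan 7 2004.
Next gap: 18 days. Jan 7 2004 + 18 days = Jan 25 2004.

Dec 22 2003, Jan 7 2004, Jan 25 2004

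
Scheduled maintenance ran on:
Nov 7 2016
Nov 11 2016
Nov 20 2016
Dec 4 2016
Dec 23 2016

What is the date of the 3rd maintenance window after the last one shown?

Intervals are 4, 9, 14, 19 days — an arithmetic progression with common difference 5.
Next gap: 24 days. Dec 23 2016 + 24 days = Jan 16 2017.
Next gap: 29 days. Jan 16 2017 + 29 days = Feb 14 2017.
Next gap: 34 days. Feb 14 2017 + 34 days = Mar 20 2017.

Mar 20 2017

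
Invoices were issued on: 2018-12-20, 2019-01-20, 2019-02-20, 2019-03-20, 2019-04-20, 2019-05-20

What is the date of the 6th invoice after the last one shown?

Gaps: 31, 31, 28, 31, 30 days — not constant. Every event is on the 20th of the month.
Pattern: the 20th of each month.
Next: June 2019 → 2019-06-20.
Next: July 2019 → 2019-07-20.
August 2019: 2019-08-20.
Next: September 2019 → 2019-09-20.
Next: October 2019 → 2019-10-20.
November 2019: 2019-11-20.

2019-11-20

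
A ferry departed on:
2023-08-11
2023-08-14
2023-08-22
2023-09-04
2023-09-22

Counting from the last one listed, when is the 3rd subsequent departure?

2023-12-15

Intervals are 3, 8, 13, 18 days — an arithmetic progression with common difference 5.
Next gap: 23 days. 2023-09-22 + 23 days = 2023-10-15.
Next gap: 28 days. 2023-10-15 + 28 days = 2023-11-12.
Next gap: 33 days. 2023-11-12 + 33 days = 2023-12-15.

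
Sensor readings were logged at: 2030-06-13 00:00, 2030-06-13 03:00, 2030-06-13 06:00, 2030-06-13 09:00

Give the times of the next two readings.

Gaps: 3, 3, 3 hours — each event is 3 hours after the previous one.
2030-06-13 09:00 + 3 h = 2030-06-13 12:00.
2030-06-13 12:00 + 3 h = 2030-06-13 15:00.

2030-06-13 12:00, 2030-06-13 15:00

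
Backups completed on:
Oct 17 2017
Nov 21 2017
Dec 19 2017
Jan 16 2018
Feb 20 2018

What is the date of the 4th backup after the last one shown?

Jun 19 2018

All dates are Tuesdays, 35, 28, 28, 35 days apart.
Specifically, the 3rd Tuesday of each month.
3rd Tuesday of March 2018: Mar 20 2018.
3rd Tuesday of April 2018: Apr 17 2018.
May 2018 — 3rd Tuesday is May 15 2018.
3rd Tuesday of June 2018: Jun 19 2018.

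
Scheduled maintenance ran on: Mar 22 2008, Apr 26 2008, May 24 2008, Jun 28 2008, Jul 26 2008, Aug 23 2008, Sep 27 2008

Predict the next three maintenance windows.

These are Saturdays at 28- or 35-day spacing (35, 28, 35, 28, 28, 35).
The pattern: 4th Saturday of the month.
4th Saturday of October 2008: Oct 25 2008.
4th Saturday of November 2008: Nov 22 2008.
December 2008 — 4th Saturday is Dec 27 2008.

Oct 25 2008, Nov 22 2008, Dec 27 2008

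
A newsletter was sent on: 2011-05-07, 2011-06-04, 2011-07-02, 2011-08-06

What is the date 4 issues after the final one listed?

2011-12-03

All dates are Saturdays, 28, 28, 35 days apart.
Specifically, the 1st Saturday of each month.
September 2011 — 1st Saturday is 2011-09-03.
October 2011 — 1st Saturday is 2011-10-01.
1st Saturday of November 2011: 2011-11-05.
December 2011 — 1st Saturday is 2011-12-03.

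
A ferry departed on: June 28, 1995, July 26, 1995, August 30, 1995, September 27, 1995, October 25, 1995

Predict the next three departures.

November 29, 1995; December 27, 1995; January 31, 1996

Every date is a Wednesday; gaps 28, 35, 28, 28 days.
Each is the last Wednesday of its month (at least one falls on the 29th or later, ruling out '4th Wednesday').
Last Wednesday of November 1995: November 29, 1995.
Last Wednesday of December 1995: December 27, 1995.
January 1996 ends with Wednesday January 31, 1996.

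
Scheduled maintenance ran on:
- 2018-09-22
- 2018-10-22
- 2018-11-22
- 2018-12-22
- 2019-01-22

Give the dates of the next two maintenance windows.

2019-02-22, 2019-03-22

Each date is the 22nd; the gaps (30, 31, 30, 31) track the month lengths.
The rule is the 22nd of each month.
February 2019: 2019-02-22.
Next: March 2019 → 2019-03-22.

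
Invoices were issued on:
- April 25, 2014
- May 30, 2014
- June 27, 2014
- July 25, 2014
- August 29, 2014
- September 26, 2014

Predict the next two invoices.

October 31, 2014; November 28, 2014

Every date is a Friday; gaps 35, 28, 28, 35, 28 days.
Each is the last Friday of its month (at least one falls on the 29th or later, ruling out '4th Friday').
Last Friday of October 2014: October 31, 2014.
Last Friday of November 2014: November 28, 2014.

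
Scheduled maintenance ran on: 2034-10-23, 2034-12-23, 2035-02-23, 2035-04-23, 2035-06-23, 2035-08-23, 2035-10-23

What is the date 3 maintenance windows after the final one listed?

2036-04-23

Gaps: 61, 62, 59, 61, 61, 61 days — not constant. Every event is on the 23rd of the month.
Pattern: the 23rd of every 2 months.
Next: December 2035 → 2035-12-23.
February 2036: 2036-02-23.
April 2036: 2036-04-23.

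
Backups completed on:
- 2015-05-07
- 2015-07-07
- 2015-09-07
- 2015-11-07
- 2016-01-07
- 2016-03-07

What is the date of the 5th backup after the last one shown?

2017-01-07

Each date is the 7th; the gaps (61, 62, 61, 61, 60) track the month lengths.
The rule is the 7th of every 2 months.
Next: May 2016 → 2016-05-07.
July 2016: 2016-07-07.
Next: September 2016 → 2016-09-07.
Next: November 2016 → 2016-11-07.
Next: January 2017 → 2017-01-07.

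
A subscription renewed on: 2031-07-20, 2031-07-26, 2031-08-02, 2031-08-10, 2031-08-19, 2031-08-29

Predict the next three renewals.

2031-09-09, 2031-09-21, 2031-10-04

The spacing grows by 1 each time: 6, 7, 8, 9, 10 days.
Next gap: 11 days. 2031-08-29 + 11 days = 2031-09-09.
Next gap: 12 days. 2031-09-09 + 12 days = 2031-09-21.
Next gap: 13 days. 2031-09-21 + 13 days = 2031-10-04.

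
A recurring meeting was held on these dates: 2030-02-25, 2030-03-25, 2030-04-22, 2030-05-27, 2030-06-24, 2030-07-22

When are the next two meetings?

These are Mondays at 28- or 35-day spacing (28, 28, 35, 28, 28).
The pattern: 4th Monday of the month.
August 2030 — 4th Monday is 2030-08-26.
September 2030 — 4th Monday is 2030-09-23.

2030-08-26, 2030-09-23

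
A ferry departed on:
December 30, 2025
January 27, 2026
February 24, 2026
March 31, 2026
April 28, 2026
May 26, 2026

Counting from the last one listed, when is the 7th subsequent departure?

Every date is a Tuesday; gaps 28, 28, 35, 28, 28 days.
Each is the last Tuesday of its month (at least one falls on the 29th or later, ruling out '4th Tuesday').
June 2026 ends with Tuesday June 30, 2026.
July 2026 ends with Tuesday July 28, 2026.
August 2026 ends with Tuesday August 25, 2026.
September 2026 ends with Tuesday September 29, 2026.
October 2026 ends with Tuesday October 27, 2026.
November 2026 ends with Tuesday November 24, 2026.
December 2026 ends with Tuesday December 29, 2026.

December 29, 2026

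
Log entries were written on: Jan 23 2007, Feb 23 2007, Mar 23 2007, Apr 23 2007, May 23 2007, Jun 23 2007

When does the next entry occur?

Each date is the 23rd; the gaps (31, 28, 31, 30, 31) track the month lengths.
The rule is the 23rd of each month.
Next: July 2007 → Jul 23 2007.

Jul 23 2007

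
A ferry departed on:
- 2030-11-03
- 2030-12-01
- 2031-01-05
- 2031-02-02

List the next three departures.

2031-03-02, 2031-04-06, 2031-05-04

Gaps: 28, 35, 28 days — a mix of 28 and 35. Every date is a Sunday.
Each is the 1st Sunday of its month.
March 2031 — 1st Sunday is 2031-03-02.
1st Sunday of April 2031: 2031-04-06.
1st Sunday of May 2031: 2031-05-04.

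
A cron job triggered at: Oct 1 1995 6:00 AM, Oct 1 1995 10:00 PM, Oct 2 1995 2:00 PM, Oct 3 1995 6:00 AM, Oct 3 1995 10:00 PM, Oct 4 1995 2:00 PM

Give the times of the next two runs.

The interval is a steady 16 hours (16, 16, 16, 16, 16).
Oct 4 1995 2:00 PM + 16 h = Oct 5 1995 6:00 AM.
Oct 5 1995 6:00 AM + 16 h = Oct 5 1995 10:00 PM.

Oct 5 1995 6:00 AM, Oct 5 1995 10:00 PM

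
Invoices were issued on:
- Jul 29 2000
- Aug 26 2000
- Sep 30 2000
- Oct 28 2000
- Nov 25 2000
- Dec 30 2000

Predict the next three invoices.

Jan 27 2001, Feb 24 2001, Mar 31 2001

These are Saturdays with 28, 35, 28, 28, 35-day gaps.
Each is the final Saturday of its month — Jul 29 2000 is past the 28th, so '4th Saturday' doesn't fit.
January 2001 ends with Saturday Jan 27 2001.
February 2001 ends with Saturday Feb 24 2001.
Last Saturday of March 2001: Mar 31 2001.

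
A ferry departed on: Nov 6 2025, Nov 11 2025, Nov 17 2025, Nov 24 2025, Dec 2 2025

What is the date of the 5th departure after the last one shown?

The spacing grows by 1 each time: 5, 6, 7, 8 days.
Next gap: 9 days. Dec 2 2025 + 9 days = Dec 11 2025.
Next gap: 10 days. Dec 11 2025 + 10 days = Dec 21 2025.
Next gap: 11 days. Dec 21 2025 + 11 days = Jan 1 2026.
Next gap: 12 days. Jan 1 2026 + 12 days = Jan 13 2026.
Next gap: 13 days. Jan 13 2026 + 13 days = Jan 26 2026.

Jan 26 2026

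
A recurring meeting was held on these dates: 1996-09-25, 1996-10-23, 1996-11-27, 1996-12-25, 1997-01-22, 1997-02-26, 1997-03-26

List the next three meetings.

These are Wednesdays at 28- or 35-day spacing (28, 35, 28, 28, 35, 28).
The pattern: 4th Wednesday of the month.
April 1997 — 4th Wednesday is 1997-04-23.
May 1997 — 4th Wednesday is 1997-05-28.
June 1997 — 4th Wednesday is 1997-06-25.

1997-04-23, 1997-05-28, 1997-06-25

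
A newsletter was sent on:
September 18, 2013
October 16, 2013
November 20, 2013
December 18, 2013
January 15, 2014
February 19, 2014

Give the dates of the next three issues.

All dates are Wednesdays, 28, 35, 28, 28, 35 days apart.
Specifically, the 3rd Wednesday of each month.
3rd Wednesday of March 2014: March 19, 2014.
3rd Wednesday of April 2014: April 16, 2014.
May 2014 — 3rd Wednesday is May 21, 2014.

March 19, 2014; April 16, 2014; May 21, 2014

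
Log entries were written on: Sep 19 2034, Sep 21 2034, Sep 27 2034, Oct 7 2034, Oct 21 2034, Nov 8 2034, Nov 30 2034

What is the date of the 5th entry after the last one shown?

Intervals are 2, 6, 10, 14, 18, 22 days — an arithmetic progression with common difference 4.
Next gap: 26 days. Nov 30 2034 + 26 days = Dec 26 2034.
Next gap: 30 days. Dec 26 2034 + 30 days = Jan 25 2035.
Next gap: 34 days. Jan 25 2035 + 34 days = Feb 28 2035.
Next gap: 38 days. Feb 28 2035 + 38 days = Apr 7 2035.
Next gap: 42 days. Apr 7 2035 + 42 days = May 19 2035.

May 19 2035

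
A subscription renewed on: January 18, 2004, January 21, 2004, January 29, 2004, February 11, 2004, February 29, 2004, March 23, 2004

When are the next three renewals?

April 20, 2004; May 23, 2004; June 30, 2004

Intervals are 3, 8, 13, 18, 23 days — an arithmetic progression with common difference 5.
Next gap: 28 days. March 23, 2004 + 28 days = April 20, 2004.
Next gap: 33 days. April 20, 2004 + 33 days = May 23, 2004.
Next gap: 38 days. May 23, 2004 + 38 days = June 30, 2004.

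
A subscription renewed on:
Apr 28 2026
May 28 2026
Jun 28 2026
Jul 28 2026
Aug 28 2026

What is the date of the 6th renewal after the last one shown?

Feb 28 2027

Each date is the 28th; the gaps (30, 31, 30, 31) track the month lengths.
The rule is the 28th of each month.
Next: September 2026 → Sep 28 2026.
October 2026: Oct 28 2026.
Next: November 2026 → Nov 28 2026.
December 2026: Dec 28 2026.
January 2027: Jan 28 2027.
February 2027: Feb 28 2027.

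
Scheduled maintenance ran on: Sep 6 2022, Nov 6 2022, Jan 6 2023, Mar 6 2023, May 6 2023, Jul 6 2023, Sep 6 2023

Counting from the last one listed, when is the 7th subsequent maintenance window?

Nov 6 2024

The day-of-month is always 6 (61, 61, 59, 61, 61, 62 days between events).
So this recurs on the 6th of every 2 months.
November 2023: Nov 6 2023.
Next: January 2024 → Jan 6 2024.
March 2024: Mar 6 2024.
May 2024: May 6 2024.
Next: July 2024 → Jul 6 2024.
September 2024: Sep 6 2024.
Next: November 2024 → Nov 6 2024.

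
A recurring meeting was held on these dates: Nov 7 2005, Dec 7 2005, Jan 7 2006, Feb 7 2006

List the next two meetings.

Mar 7 2006, Apr 7 2006

Each date is the 7th; the gaps (30, 31, 31) track the month lengths.
The rule is the 7th of each month.
March 2006: Mar 7 2006.
April 2006: Apr 7 2006.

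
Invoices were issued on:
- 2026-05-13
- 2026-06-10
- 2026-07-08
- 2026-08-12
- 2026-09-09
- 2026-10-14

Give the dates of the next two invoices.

Gaps: 28, 28, 35, 28, 35 days — a mix of 28 and 35. Every date is a Wednesday.
Each is the 2nd Wednesday of its month.
November 2026 — 2nd Wednesday is 2026-11-11.
December 2026 — 2nd Wednesday is 2026-12-09.

2026-11-11, 2026-12-09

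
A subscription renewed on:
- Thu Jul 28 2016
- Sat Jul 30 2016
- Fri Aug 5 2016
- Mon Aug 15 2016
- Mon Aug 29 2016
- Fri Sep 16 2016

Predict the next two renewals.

Sat Oct 8 2016, Thu Nov 3 2016

The spacing grows by 4 each time: 2, 6, 10, 14, 18 days.
Next gap: 22 days. Fri Sep 16 2016 + 22 days = Sat Oct 8 2016.
Next gap: 26 days. Sat Oct 8 2016 + 26 days = Thu Nov 3 2016.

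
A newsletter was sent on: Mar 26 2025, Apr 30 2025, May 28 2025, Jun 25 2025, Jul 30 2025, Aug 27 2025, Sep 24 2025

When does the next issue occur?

All Wednesdays; the gaps (35, 28, 28, 35, 28, 28) vary with month length.
This is the last Wednesday of each month.
Last Wednesday of October 2025: Oct 29 2025.

Oct 29 2025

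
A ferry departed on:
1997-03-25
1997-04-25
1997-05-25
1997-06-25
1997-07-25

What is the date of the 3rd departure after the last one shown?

The day-of-month is always 25 (31, 30, 31, 30 days between events).
So this recurs on the 25th of each month.
Next: August 1997 → 1997-08-25.
Next: September 1997 → 1997-09-25.
October 1997: 1997-10-25.

1997-10-25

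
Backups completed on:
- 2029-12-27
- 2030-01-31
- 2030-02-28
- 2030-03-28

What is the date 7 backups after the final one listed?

Every date is a Thursday; gaps 35, 28, 28 days.
Each is the last Thursday of its month (at least one falls on the 29th or later, ruling out '4th Thursday').
April 2030 ends with Thursday 2030-04-25.
Last Thursday of May 2030: 2030-05-30.
Last Thursday of June 2030: 2030-06-27.
July 2030 ends with Thursday 2030-07-25.
Last Thursday of August 2030: 2030-08-29.
September 2030 ends with Thursday 2030-09-26.
Last Thursday of October 2030: 2030-10-31.

2030-10-31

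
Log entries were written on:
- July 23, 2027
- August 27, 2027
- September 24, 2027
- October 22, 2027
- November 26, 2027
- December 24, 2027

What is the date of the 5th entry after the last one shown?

All dates are Fridays, 35, 28, 28, 35, 28 days apart.
Specifically, the 4th Friday of each month.
4th Friday of January 2028: January 28, 2028.
4th Friday of February 2028: February 25, 2028.
March 2028 — 4th Friday is March 24, 2028.
April 2028 — 4th Friday is April 28, 2028.
4th Friday of May 2028: May 26, 2028.

May 26, 2028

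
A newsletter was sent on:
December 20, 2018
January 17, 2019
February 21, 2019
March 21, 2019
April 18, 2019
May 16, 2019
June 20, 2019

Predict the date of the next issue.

July 18, 2019

All dates are Thursdays, 28, 35, 28, 28, 28, 35 days apart.
Specifically, the 3rd Thursday of each month.
July 2019 — 3rd Thursday is July 18, 2019.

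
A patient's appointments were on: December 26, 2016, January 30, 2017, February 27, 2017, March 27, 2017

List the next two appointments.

April 24, 2017; May 29, 2017

All Mondays; the gaps (35, 28, 28) vary with month length.
This is the last Monday of each month.
April 2017 ends with Monday April 24, 2017.
May 2017 ends with Monday May 29, 2017.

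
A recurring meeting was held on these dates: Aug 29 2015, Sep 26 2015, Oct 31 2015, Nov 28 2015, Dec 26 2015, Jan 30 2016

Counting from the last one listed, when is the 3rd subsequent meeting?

Every date is a Saturday; gaps 28, 35, 28, 28, 35 days.
Each is the last Saturday of its month (at least one falls on the 29th or later, ruling out '4th Saturday').
February 2016 ends with Saturday Feb 27 2016.
March 2016 ends with Saturday Mar 26 2016.
Last Saturday of April 2016: Apr 30 2016.

Apr 30 2016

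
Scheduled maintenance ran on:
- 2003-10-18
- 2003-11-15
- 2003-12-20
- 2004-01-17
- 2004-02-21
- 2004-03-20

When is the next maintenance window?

2004-04-17

Gaps: 28, 35, 28, 35, 28 days — a mix of 28 and 35. Every date is a Saturday.
Each is the 3rd Saturday of its month.
3rd Saturday of April 2004: 2004-04-17.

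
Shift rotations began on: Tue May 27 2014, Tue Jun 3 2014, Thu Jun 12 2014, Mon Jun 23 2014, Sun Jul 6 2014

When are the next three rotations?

Mon Jul 21 2014, Thu Aug 7 2014, Tue Aug 26 2014

Intervals are 7, 9, 11, 13 days — an arithmetic progression with common difference 2.
Next gap: 15 days. Sun Jul 6 2014 + 15 days = Mon Jul 21 2014.
Next gap: 17 days. Mon Jul 21 2014 + 17 days = Thu Aug 7 2014.
Next gap: 19 days. Thu Aug 7 2014 + 19 days = Tue Aug 26 2014.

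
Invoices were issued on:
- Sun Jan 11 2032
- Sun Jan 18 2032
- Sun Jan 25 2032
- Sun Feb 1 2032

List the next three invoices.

Sun Feb 8 2032, Sun Feb 15 2032, Sun Feb 22 2032

Every event comes 7 days after the last (7, 7, 7).
Sun Feb 1 2032 + 7 days = Sun Feb 8 2032.
Sun Feb 8 2032 + 7 days = Sun Feb 15 2032.
Sun Feb 15 2032 + 7 days = Sun Feb 22 2032.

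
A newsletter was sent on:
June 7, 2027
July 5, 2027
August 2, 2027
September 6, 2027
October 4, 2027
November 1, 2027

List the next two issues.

Gaps: 28, 28, 35, 28, 28 days — a mix of 28 and 35. Every date is a Monday.
Each is the 1st Monday of its month.
1st Monday of December 2027: December 6, 2027.
1st Monday of January 2028: January 3, 2028.

December 6, 2027; January 3, 2028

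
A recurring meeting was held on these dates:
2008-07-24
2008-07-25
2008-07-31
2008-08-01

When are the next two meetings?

2008-08-07, 2008-08-08

The gap pattern 1, 6, 1 repeats every 2 events.
These are the Thursdays and Fridays of each week.
Next Thursday: 2008-08-07.
The following Friday is 2008-08-08.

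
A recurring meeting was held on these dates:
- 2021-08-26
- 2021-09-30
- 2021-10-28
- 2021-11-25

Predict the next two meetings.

All Thursdays; the gaps (35, 28, 28) vary with month length.
This is the last Thursday of each month.
Last Thursday of December 2021: 2021-12-30.
Last Thursday of January 2022: 2022-01-27.

2021-12-30, 2022-01-27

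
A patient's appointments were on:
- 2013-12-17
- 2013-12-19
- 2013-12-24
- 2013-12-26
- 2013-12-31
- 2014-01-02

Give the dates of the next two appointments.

Every event lands on a Tuesday or Thursday (gaps cycle 2, 5, 2, 5, 2).
So the schedule is: every Tuesday and Thursday.
Next Tuesday: 2014-01-07.
The following Thursday is 2014-01-09.

2014-01-07, 2014-01-09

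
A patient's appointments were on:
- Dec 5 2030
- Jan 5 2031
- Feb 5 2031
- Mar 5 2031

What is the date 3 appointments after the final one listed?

Each date is the 5th; the gaps (31, 31, 28) track the month lengths.
The rule is the 5th of each month.
April 2031: Apr 5 2031.
Next: May 2031 → May 5 2031.
June 2031: Jun 5 2031.

Jun 5 2031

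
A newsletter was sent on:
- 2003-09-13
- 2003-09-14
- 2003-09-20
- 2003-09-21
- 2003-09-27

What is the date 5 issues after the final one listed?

Gaps: 1, 6, 1, 6 days — not constant, but cyclic with period 2.
The events fall on every Saturday and Sunday.
The following Sunday is 2003-09-28.
The following Saturday is 2003-10-04.
Next Sunday: 2003-10-05.
Next Saturday: 2003-10-11.
Next Sunday: 2003-10-12.

2003-10-12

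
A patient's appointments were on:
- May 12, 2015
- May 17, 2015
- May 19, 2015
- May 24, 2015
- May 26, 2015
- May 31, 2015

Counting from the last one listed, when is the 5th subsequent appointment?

Gaps: 5, 2, 5, 2, 5 days — not constant, but cyclic with period 2.
The events fall on every Tuesday and Sunday.
The following Tuesday is June 2, 2015.
Next Sunday: June 7, 2015.
The following Tuesday is June 9, 2015.
The following Sunday is June 14, 2015.
Next Tuesday: June 16, 2015.

June 16, 2015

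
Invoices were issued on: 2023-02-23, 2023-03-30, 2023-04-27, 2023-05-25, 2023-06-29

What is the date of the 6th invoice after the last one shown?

2023-12-28

Every date is a Thursday; gaps 35, 28, 28, 35 days.
Each is the last Thursday of its month (at least one falls on the 29th or later, ruling out '4th Thursday').
Last Thursday of July 2023: 2023-07-27.
August 2023 ends with Thursday 2023-08-31.
Last Thursday of September 2023: 2023-09-28.
October 2023 ends with Thursday 2023-10-26.
Last Thursday of November 2023: 2023-11-30.
Last Thursday of December 2023: 2023-12-28.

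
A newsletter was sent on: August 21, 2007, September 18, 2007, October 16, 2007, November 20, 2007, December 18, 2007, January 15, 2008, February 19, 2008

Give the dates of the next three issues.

March 18, 2008; April 15, 2008; May 20, 2008

Gaps: 28, 28, 35, 28, 28, 35 days — a mix of 28 and 35. Every date is a Tuesday.
Each is the 3rd Tuesday of its month.
3rd Tuesday of March 2008: March 18, 2008.
April 2008 — 3rd Tuesday is April 15, 2008.
3rd Tuesday of May 2008: May 20, 2008.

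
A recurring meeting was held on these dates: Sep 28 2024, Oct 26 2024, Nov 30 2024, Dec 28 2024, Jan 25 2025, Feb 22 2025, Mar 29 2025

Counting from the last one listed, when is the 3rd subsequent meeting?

All Saturdays; the gaps (28, 35, 28, 28, 28, 35) vary with month length.
This is the last Saturday of each month.
Last Saturday of April 2025: Apr 26 2025.
May 2025 ends with Saturday May 31 2025.
Last Saturday of June 2025: Jun 28 2025.

Jun 28 2025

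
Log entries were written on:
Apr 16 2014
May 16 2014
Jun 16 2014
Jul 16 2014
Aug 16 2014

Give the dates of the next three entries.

Gaps: 30, 31, 30, 31 days — not constant. Every event is on the 16th of the month.
Pattern: the 16th of each month.
Next: September 2014 → Sep 16 2014.
Next: October 2014 → Oct 16 2014.
November 2014: Nov 16 2014.

Sep 16 2014, Oct 16 2014, Nov 16 2014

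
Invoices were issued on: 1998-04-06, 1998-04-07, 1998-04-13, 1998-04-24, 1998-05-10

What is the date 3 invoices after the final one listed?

Gaps: 1, 6, 11, 16 days — each gap is 5 larger than the previous one.
Next gap: 21 days. 1998-05-10 + 21 days = 1998-05-31.
Next gap: 26 days. 1998-05-31 + 26 days = 1998-06-26.
Next gap: 31 days. 1998-06-26 + 31 days = 1998-07-27.

1998-07-27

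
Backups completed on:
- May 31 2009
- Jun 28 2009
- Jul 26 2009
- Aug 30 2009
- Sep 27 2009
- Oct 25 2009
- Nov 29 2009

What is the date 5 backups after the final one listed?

All Sundays; the gaps (28, 28, 35, 28, 28, 35) vary with month length.
This is the last Sunday of each month.
December 2009 ends with Sunday Dec 27 2009.
January 2010 ends with Sunday Jan 31 2010.
Last Sunday of February 2010: Feb 28 2010.
March 2010 ends with Sunday Mar 28 2010.
April 2010 ends with Sunday Apr 25 2010.

Apr 25 2010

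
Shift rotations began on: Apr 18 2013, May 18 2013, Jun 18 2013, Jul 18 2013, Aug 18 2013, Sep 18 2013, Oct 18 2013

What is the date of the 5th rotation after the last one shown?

Mar 18 2014

Gaps: 30, 31, 30, 31, 31, 30 days — not constant. Every event is on the 18th of the month.
Pattern: the 18th of each month.
Next: November 2013 → Nov 18 2013.
December 2013: Dec 18 2013.
Next: January 2014 → Jan 18 2014.
February 2014: Feb 18 2014.
March 2014: Mar 18 2014.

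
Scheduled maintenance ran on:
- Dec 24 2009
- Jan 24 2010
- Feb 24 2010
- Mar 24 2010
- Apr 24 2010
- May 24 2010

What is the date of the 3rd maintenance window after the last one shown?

Gaps: 31, 31, 28, 31, 30 days — not constant. Every event is on the 24th of the month.
Pattern: the 24th of each month.
June 2010: Jun 24 2010.
July 2010: Jul 24 2010.
August 2010: Aug 24 2010.

Aug 24 2010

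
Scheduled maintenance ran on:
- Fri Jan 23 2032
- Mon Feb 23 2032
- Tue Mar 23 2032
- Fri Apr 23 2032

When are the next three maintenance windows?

Gaps: 31, 29, 31 days — not constant. Every event is on the 23rd of the month.
Pattern: the 23rd of each month.
Next: May 2032 → Sun May 23 2032.
June 2032: Wed Jun 23 2032.
Next: July 2032 → Fri Jul 23 2032.

Sun May 23 2032, Wed Jun 23 2032, Fri Jul 23 2032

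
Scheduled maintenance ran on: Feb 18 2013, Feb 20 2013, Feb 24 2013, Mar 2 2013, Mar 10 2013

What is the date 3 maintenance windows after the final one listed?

The spacing grows by 2 each time: 2, 4, 6, 8 days.
Next gap: 10 days. Mar 10 2013 + 10 days = Mar 20 2013.
Next gap: 12 days. Mar 20 2013 + 12 days = Apr 1 2013.
Next gap: 14 days. Apr 1 2013 + 14 days = Apr 15 2013.

Apr 15 2013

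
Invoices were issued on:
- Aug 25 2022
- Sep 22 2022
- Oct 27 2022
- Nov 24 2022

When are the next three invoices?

Dec 22 2022, Jan 26 2023, Feb 23 2023

Gaps: 28, 35, 28 days — a mix of 28 and 35. Every date is a Thursday.
Each is the 4th Thursday of its month.
December 2022 — 4th Thursday is Dec 22 2022.
4th Thursday of January 2023: Jan 26 2023.
February 2023 — 4th Thursday is Feb 23 2023.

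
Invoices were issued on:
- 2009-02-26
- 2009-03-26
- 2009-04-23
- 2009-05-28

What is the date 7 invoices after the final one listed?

Gaps: 28, 28, 35 days — a mix of 28 and 35. Every date is a Thursday.
Each is the 4th Thursday of its month.
June 2009 — 4th Thursday is 2009-06-25.
July 2009 — 4th Thursday is 2009-07-23.
August 2009 — 4th Thursday is 2009-08-27.
4th Thursday of September 2009: 2009-09-24.
4th Thursday of October 2009: 2009-10-22.
November 2009 — 4th Thursday is 2009-11-26.
4th Thursday of December 2009: 2009-12-24.

2009-12-24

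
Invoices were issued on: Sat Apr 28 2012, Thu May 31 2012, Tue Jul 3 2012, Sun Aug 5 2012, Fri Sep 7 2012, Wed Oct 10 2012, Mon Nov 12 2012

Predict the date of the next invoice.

Sat Dec 15 2012

Gaps between consecutive events: 33, 33, 33, 33, 33, 33 days — a constant 33-day interval.
Mon Nov 12 2012 + 33 days = Sat Dec 15 2012.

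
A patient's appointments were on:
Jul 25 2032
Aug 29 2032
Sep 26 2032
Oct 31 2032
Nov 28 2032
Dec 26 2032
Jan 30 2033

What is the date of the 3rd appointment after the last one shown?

All Sundays; the gaps (35, 28, 35, 28, 28, 35) vary with month length.
This is the last Sunday of each month.
February 2033 ends with Sunday Feb 27 2033.
March 2033 ends with Sunday Mar 27 2033.
April 2033 ends with Sunday Apr 24 2033.

Apr 24 2033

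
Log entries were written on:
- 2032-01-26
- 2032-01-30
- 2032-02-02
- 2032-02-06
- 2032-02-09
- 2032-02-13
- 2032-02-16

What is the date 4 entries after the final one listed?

2032-03-01

Every event lands on a Monday or Friday (gaps cycle 4, 3, 4, 3, 4, 3).
So the schedule is: every Monday and Friday.
The following Friday is 2032-02-20.
The following Monday is 2032-02-23.
The following Friday is 2032-02-27.
Next Monday: 2032-03-01.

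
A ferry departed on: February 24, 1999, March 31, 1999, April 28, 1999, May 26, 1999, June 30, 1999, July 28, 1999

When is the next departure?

Every date is a Wednesday; gaps 35, 28, 28, 35, 28 days.
Each is the last Wednesday of its month (at least one falls on the 29th or later, ruling out '4th Wednesday').
Last Wednesday of August 1999: August 25, 1999.

August 25, 1999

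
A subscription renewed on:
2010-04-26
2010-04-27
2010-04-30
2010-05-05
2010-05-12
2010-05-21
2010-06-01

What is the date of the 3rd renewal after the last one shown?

2010-07-16

Intervals are 1, 3, 5, 7, 9, 11 days — an arithmetic progression with common difference 2.
Next gap: 13 days. 2010-06-01 + 13 days = 2010-06-14.
Next gap: 15 days. 2010-06-14 + 15 days = 2010-06-29.
Next gap: 17 days. 2010-06-29 + 17 days = 2010-07-16.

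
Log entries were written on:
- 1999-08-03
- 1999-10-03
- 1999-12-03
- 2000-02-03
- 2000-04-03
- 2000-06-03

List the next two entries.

Each date is the 3rd; the gaps (61, 61, 62, 60, 61) track the month lengths.
The rule is the 3rd of every 2 months.
August 2000: 2000-08-03.
October 2000: 2000-10-03.

2000-08-03, 2000-10-03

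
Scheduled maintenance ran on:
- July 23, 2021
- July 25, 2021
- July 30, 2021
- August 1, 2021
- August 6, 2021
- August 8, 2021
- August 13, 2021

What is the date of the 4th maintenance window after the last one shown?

August 27, 2021

The gap pattern 2, 5, 2, 5, 2, 5 repeats every 2 events.
These are the Fridays and Sundays of each week.
The following Sunday is August 15, 2021.
Next Friday: August 20, 2021.
Next Sunday: August 22, 2021.
The following Friday is August 27, 2021.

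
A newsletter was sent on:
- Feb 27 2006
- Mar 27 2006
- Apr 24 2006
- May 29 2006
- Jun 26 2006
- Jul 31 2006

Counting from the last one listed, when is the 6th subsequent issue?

Jan 29 2007

All Mondays; the gaps (28, 28, 35, 28, 35) vary with month length.
This is the last Monday of each month.
August 2006 ends with Monday Aug 28 2006.
September 2006 ends with Monday Sep 25 2006.
October 2006 ends with Monday Oct 30 2006.
November 2006 ends with Monday Nov 27 2006.
Last Monday of December 2006: Dec 25 2006.
Last Monday of January 2007: Jan 29 2007.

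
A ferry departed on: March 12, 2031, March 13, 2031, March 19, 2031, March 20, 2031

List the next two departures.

March 26, 2031; March 27, 2031

Every event lands on a Wednesday or Thursday (gaps cycle 1, 6, 1).
So the schedule is: every Wednesday and Thursday.
Next Wednesday: March 26, 2031.
Next Thursday: March 27, 2031.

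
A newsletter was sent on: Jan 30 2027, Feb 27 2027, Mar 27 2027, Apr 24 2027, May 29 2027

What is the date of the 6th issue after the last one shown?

All Saturdays; the gaps (28, 28, 28, 35) vary with month length.
This is the last Saturday of each month.
June 2027 ends with Saturday Jun 26 2027.
Last Saturday of July 2027: Jul 31 2027.
Last Saturday of August 2027: Aug 28 2027.
Last Saturday of September 2027: Sep 25 2027.
October 2027 ends with Saturday Oct 30 2027.
November 2027 ends with Saturday Nov 27 2027.

Nov 27 2027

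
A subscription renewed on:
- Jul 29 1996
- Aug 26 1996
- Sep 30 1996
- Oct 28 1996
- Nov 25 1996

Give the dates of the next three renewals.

All Mondays; the gaps (28, 35, 28, 28) vary with month length.
This is the last Monday of each month.
Last Monday of December 1996: Dec 30 1996.
Last Monday of January 1997: Jan 27 1997.
February 1997 ends with Monday Feb 24 1997.

Dec 30 1996, Jan 27 1997, Feb 24 1997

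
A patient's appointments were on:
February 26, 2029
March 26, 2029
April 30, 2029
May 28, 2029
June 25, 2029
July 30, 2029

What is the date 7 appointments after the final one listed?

These are Mondays with 28, 35, 28, 28, 35-day gaps.
Each is the final Monday of its month — April 30, 2029 is past the 28th, so '4th Monday' doesn't fit.
August 2029 ends with Monday August 27, 2029.
Last Monday of September 2029: September 24, 2029.
Last Monday of October 2029: October 29, 2029.
November 2029 ends with Monday November 26, 2029.
Last Monday of December 2029: December 31, 2029.
Last Monday of January 2030: January 28, 2030.
Last Monday of February 2030: February 25, 2030.

February 25, 2030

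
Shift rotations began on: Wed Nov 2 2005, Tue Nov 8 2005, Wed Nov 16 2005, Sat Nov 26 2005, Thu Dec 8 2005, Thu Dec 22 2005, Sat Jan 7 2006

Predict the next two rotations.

Intervals are 6, 8, 10, 12, 14, 16 days — an arithmetic progression with common difference 2.
Next gap: 18 days. Sat Jan 7 2006 + 18 days = Wed Jan 25 2006.
Next gap: 20 days. Wed Jan 25 2006 + 20 days = Tue Feb 14 2006.

Wed Jan 25 2006, Tue Feb 14 2006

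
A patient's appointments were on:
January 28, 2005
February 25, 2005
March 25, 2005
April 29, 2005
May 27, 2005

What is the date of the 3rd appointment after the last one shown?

August 26, 2005

These are Fridays with 28, 28, 35, 28-day gaps.
Each is the final Friday of its month — April 29, 2005 is past the 28th, so '4th Friday' doesn't fit.
Last Friday of June 2005: June 24, 2005.
July 2005 ends with Friday July 29, 2005.
Last Friday of August 2005: August 26, 2005.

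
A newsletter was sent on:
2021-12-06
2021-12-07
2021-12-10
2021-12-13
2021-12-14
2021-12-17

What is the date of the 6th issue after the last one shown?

Gaps: 1, 3, 3, 1, 3 days — not constant, but cyclic with period 3.
The events fall on every Monday, Tuesday and Friday.
Next Monday: 2021-12-20.
The following Tuesday is 2021-12-21.
The following Friday is 2021-12-24.
Next Monday: 2021-12-27.
Next Tuesday: 2021-12-28.
Next Friday: 2021-12-31.

2021-12-31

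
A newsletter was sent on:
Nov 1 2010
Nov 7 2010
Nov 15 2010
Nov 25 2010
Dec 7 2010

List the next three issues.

The spacing grows by 2 each time: 6, 8, 10, 12 days.
Next gap: 14 days. Dec 7 2010 + 14 days = Dec 21 2010.
Next gap: 16 days. Dec 21 2010 + 16 days = Jan 6 2011.
Next gap: 18 days. Jan 6 2011 + 18 days = Jan 24 2011.

Dec 21 2010, Jan 6 2011, Jan 24 2011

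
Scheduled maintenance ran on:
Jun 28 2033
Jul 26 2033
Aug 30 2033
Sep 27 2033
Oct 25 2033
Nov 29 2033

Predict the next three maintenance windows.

These are Tuesdays with 28, 35, 28, 28, 35-day gaps.
Each is the final Tuesday of its month — Aug 30 2033 is past the 28th, so '4th Tuesday' doesn't fit.
Last Tuesday of December 2033: Dec 27 2033.
January 2034 ends with Tuesday Jan 31 2034.
February 2034 ends with Tuesday Feb 28 2034.

Dec 27 2033, Jan 31 2034, Feb 28 2034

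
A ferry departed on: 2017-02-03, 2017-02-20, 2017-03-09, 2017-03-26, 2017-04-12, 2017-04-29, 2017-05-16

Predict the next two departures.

Gaps between consecutive events: 17, 17, 17, 17, 17, 17 days — a constant 17-day interval.
2017-05-16 + 17 days = 2017-06-02.
2017-06-02 + 17 days = 2017-06-19.

2017-06-02, 2017-06-19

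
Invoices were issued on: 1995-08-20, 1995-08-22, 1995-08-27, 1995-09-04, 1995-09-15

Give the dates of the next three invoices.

1995-09-29, 1995-10-16, 1995-11-05

Intervals are 2, 5, 8, 11 days — an arithmetic progression with common difference 3.
Next gap: 14 days. 1995-09-15 + 14 days = 1995-09-29.
Next gap: 17 days. 1995-09-29 + 17 days = 1995-10-16.
Next gap: 20 days. 1995-10-16 + 20 days = 1995-11-05.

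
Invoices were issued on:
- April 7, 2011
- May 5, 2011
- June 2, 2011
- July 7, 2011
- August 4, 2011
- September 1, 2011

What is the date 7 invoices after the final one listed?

April 5, 2012

These are Thursdays at 28- or 35-day spacing (28, 28, 35, 28, 28).
The pattern: 1st Thursday of the month.
1st Thursday of October 2011: October 6, 2011.
November 2011 — 1st Thursday is November 3, 2011.
December 2011 — 1st Thursday is December 1, 2011.
1st Thursday of January 2012: January 5, 2012.
1st Thursday of February 2012: February 2, 2012.
1st Thursday of March 2012: March 1, 2012.
April 2012 — 1st Thursday is April 5, 2012.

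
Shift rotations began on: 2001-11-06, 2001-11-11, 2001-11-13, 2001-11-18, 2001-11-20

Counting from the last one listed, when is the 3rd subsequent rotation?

Every event lands on a Tuesday or Sunday (gaps cycle 5, 2, 5, 2).
So the schedule is: every Tuesday and Sunday.
Next Sunday: 2001-11-25.
Next Tuesday: 2001-11-27.
Next Sunday: 2001-12-02.

2001-12-02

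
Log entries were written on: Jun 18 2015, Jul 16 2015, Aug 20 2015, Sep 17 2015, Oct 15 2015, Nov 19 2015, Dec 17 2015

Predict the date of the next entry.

Jan 21 2016

All dates are Thursdays, 28, 35, 28, 28, 35, 28 days apart.
Specifically, the 3rd Thursday of each month.
January 2016 — 3rd Thursday is Jan 21 2016.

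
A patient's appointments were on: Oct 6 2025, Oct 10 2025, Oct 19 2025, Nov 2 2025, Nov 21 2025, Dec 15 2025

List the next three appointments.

Gaps: 4, 9, 14, 19, 24 days — each gap is 5 larger than the previous one.
Next gap: 29 days. Dec 15 2025 + 29 days = Jan 13 2026.
Next gap: 34 days. Jan 13 2026 + 34 days = Feb 16 2026.
Next gap: 39 days. Feb 16 2026 + 39 days = Mar 27 2026.

Jan 13 2026, Feb 16 2026, Mar 27 2026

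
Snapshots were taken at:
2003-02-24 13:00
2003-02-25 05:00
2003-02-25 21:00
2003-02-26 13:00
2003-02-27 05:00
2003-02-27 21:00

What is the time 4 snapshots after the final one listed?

The interval is a steady 16 hours (16, 16, 16, 16, 16).
2003-02-27 21:00 + 16 h = 2003-02-28 13:00.
2003-02-28 13:00 + 16 h = 2003-03-01 05:00.
2003-03-01 05:00 + 16 h = 2003-03-01 21:00.
2003-03-01 21:00 + 16 h = 2003-03-02 13:00.

2003-03-02 13:00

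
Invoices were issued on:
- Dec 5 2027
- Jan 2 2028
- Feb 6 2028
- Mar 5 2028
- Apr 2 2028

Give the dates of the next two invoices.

May 7 2028, Jun 4 2028

Gaps: 28, 35, 28, 28 days — a mix of 28 and 35. Every date is a Sunday.
Each is the 1st Sunday of its month.
May 2028 — 1st Sunday is May 7 2028.
1st Sunday of June 2028: Jun 4 2028.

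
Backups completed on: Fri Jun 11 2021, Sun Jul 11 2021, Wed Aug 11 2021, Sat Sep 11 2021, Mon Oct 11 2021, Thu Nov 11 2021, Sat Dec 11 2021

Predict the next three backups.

Tue Jan 11 2022, Fri Feb 11 2022, Fri Mar 11 2022

Each date is the 11th; the gaps (30, 31, 31, 30, 31, 30) track the month lengths.
The rule is the 11th of each month.
Next: January 2022 → Tue Jan 11 2022.
February 2022: Fri Feb 11 2022.
March 2022: Fri Mar 11 2022.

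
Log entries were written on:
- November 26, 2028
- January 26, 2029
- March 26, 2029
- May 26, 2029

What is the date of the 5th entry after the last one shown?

The day-of-month is always 26 (61, 59, 61 days between events).
So this recurs on the 26th of every 2 months.
Next: July 2029 → July 26, 2029.
Next: September 2029 → September 26, 2029.
November 2029: November 26, 2029.
Next: January 2030 → January 26, 2030.
March 2030: March 26, 2030.

March 26, 2030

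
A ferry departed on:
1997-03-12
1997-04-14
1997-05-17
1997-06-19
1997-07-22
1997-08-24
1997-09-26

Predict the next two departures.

The spacing is 33, 33, 33, 33, 33, 33 days — always 33 days.
1997-09-26 + 33 days = 1997-10-29.
1997-10-29 + 33 days = 1997-12-01.

1997-10-29, 1997-12-01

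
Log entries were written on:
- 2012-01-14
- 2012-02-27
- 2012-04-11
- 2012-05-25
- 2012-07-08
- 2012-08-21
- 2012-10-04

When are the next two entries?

2012-11-17, 2012-12-31

The spacing is 44, 44, 44, 44, 44, 44 days — always 44 days.
2012-10-04 + 44 days = 2012-11-17.
2012-11-17 + 44 days = 2012-12-31.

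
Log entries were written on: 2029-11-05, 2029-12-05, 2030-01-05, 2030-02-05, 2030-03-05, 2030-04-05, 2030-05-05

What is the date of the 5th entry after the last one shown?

Gaps: 30, 31, 31, 28, 31, 30 days — not constant. Every event is on the 5th of the month.
Pattern: the 5th of each month.
Next: June 2030 → 2030-06-05.
Next: July 2030 → 2030-07-05.
August 2030: 2030-08-05.
September 2030: 2030-09-05.
October 2030: 2030-10-05.

2030-10-05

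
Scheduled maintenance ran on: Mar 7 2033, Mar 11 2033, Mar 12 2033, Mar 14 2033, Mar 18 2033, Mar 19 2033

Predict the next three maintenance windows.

The gap pattern 4, 1, 2, 4, 1 repeats every 3 events.
These are the Mondays, Fridays and Saturdays of each week.
The following Monday is Mar 21 2033.
The following Friday is Mar 25 2033.
The following Saturday is Mar 26 2033.

Mar 21 2033, Mar 25 2033, Mar 26 2033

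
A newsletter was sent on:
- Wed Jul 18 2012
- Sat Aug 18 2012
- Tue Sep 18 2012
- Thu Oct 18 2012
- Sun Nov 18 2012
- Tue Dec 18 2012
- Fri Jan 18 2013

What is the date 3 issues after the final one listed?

Thu Apr 18 2013

The day-of-month is always 18 (31, 31, 30, 31, 30, 31 days between events).
So this recurs on the 18th of each month.
February 2013: Mon Feb 18 2013.
March 2013: Mon Mar 18 2013.
April 2013: Thu Apr 18 2013.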